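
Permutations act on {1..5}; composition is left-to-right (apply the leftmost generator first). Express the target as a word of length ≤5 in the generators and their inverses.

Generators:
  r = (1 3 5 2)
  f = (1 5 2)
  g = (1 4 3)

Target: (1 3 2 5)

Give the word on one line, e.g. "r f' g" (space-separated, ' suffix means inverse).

  after g: (1 4 3)
  after r': (1 4)(2 5 3)
  after g: (1 3 2 5)

g r' g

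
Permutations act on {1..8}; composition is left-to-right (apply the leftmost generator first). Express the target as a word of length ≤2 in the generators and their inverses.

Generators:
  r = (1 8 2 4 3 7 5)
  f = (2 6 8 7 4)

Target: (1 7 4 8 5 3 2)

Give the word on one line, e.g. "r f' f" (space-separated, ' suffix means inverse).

  after r': (1 5 7 3 4 2 8)
  after r': (1 7 4 8 5 3 2)

r' r'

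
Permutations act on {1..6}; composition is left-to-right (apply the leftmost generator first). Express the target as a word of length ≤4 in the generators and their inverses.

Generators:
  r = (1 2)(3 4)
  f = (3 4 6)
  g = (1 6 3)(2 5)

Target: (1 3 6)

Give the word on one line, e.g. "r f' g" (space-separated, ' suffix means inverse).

  after g: (1 6 3)(2 5)
  after g: (1 3 6)

g g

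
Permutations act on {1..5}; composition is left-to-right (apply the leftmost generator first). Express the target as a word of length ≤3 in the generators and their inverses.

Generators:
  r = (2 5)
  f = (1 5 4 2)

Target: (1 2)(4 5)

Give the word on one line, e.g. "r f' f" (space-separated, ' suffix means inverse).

f r'

  after f: (1 5 4 2)
  after r': (1 2)(4 5)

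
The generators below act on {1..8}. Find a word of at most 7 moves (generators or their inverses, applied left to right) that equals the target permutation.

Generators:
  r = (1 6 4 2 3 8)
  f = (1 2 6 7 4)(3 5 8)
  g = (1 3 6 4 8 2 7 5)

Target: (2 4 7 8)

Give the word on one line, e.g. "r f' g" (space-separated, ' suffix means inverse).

g f f r' g'

  after g: (1 3 6 4 8 2 7 5)
  after f: (1 5 2 4 3 7 8 6)
  after f: (1 8 7 3 4 5 6 2)
  after r': (1 3 6 4 5)(2 8 7)
  after g': (2 4 7 8)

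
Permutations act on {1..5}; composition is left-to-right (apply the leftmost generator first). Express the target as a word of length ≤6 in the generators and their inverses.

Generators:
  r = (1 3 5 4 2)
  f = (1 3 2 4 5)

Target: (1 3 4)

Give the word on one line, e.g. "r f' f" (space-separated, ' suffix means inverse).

  after r': (1 2 4 5 3)
  after f: (1 4)(2 5)
  after f: (1 5 4 3 2)
  after r': (1 3 4)

r' f f r'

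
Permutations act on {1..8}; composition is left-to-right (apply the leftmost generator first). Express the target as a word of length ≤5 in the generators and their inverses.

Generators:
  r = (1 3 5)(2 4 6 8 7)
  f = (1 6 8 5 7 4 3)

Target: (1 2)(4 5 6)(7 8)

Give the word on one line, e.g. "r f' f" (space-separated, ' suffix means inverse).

  after f: (1 6 8 5 7 4 3)
  after f: (1 8 7 3 6 5 4)
  after r: (1 7 5 6)(2 4 3 8)
  after f: (1 4)(2 3 5 8)
  after r': (1 2)(4 5 6)(7 8)

f f r f r'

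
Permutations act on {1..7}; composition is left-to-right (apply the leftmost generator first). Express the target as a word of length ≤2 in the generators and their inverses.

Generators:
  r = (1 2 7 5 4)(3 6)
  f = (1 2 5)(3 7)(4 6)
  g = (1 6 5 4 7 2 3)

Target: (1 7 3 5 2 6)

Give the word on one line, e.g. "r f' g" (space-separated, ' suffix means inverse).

  after r': (1 4 5 7 2)(3 6)
  after g: (1 7 3 5 2 6)

r' g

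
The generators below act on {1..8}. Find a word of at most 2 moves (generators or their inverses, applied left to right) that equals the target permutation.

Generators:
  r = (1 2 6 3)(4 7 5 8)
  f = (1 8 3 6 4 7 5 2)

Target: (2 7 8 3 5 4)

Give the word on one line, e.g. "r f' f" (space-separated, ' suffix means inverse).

  after f': (1 2 5 7 4 6 3 8)
  after r': (2 7 8 3 5 4)

f' r'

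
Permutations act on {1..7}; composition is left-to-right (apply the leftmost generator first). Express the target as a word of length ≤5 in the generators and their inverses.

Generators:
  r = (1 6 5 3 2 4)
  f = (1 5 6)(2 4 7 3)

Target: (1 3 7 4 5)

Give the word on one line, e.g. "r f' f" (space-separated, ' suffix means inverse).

r f f r

  after r: (1 6 5 3 2 4)
  after f: (2 7 3 4 5)
  after f: (1 5 4 6)(2 3 7)
  after r: (1 3 7 4 5)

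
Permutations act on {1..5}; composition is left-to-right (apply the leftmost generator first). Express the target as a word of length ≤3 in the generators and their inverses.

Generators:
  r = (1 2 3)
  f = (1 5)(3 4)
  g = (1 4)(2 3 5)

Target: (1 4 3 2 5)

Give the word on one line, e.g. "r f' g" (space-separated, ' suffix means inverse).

r' f

  after r': (1 3 2)
  after f: (1 4 3 2 5)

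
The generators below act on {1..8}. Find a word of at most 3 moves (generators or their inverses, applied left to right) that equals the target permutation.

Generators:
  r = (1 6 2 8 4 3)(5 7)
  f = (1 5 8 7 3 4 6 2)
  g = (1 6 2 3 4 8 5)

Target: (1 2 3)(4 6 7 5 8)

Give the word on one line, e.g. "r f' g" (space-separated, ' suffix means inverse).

  after g': (1 5 8 4 3 2 6)
  after g': (1 8 3 6 5 4 2)
  after r': (1 2 3)(4 6 7 5 8)

g' g' r'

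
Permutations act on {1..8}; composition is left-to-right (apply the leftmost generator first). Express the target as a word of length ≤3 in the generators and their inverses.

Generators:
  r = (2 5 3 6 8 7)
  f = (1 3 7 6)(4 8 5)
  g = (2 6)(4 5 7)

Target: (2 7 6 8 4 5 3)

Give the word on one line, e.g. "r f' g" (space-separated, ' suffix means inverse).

  after r: (2 5 3 6 8 7)
  after g: (2 7 6 8 4 5 3)

r g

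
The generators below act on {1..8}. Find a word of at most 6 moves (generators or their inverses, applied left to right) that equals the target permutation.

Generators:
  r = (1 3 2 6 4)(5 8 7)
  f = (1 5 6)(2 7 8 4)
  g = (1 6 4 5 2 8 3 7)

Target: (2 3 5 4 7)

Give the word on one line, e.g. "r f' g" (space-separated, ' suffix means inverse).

r' g' r' f' r

  after r': (1 4 6 2 3)(5 7 8)
  after g': (1 6 5 3 7 2 8 4)
  after r': (1 2 5)(3 8 6 7)
  after f': (1 4 8 5 6 2)(3 7)
  after r: (2 3 5 4 7)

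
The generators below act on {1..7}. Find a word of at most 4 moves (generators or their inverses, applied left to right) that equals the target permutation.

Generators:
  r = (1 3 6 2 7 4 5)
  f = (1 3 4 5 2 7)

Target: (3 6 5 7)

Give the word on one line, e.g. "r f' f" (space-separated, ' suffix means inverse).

  after r: (1 3 6 2 7 4 5)
  after f': (3 6 5 7)

r f'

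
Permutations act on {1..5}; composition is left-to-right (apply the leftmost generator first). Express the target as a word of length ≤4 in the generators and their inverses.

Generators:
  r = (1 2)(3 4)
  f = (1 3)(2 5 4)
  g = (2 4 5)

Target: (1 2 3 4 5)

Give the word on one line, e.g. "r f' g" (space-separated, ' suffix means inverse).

  after f: (1 3)(2 5 4)
  after f: (2 4 5)
  after r: (1 2 3 4 5)

f f r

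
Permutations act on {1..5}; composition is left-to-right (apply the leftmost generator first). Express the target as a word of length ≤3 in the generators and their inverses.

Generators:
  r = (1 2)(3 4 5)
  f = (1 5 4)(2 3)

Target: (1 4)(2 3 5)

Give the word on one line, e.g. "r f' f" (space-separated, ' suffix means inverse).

  after r': (1 2)(3 5 4)
  after f: (1 3 4 2 5)
  after r: (1 4)(2 3 5)

r' f r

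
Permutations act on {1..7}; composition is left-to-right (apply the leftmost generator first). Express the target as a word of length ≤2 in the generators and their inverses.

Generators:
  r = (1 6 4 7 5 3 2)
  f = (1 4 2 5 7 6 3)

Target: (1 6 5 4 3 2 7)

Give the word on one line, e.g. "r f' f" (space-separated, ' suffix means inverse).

  after f: (1 4 2 5 7 6 3)
  after r': (1 6 5 4 3 2 7)

f r'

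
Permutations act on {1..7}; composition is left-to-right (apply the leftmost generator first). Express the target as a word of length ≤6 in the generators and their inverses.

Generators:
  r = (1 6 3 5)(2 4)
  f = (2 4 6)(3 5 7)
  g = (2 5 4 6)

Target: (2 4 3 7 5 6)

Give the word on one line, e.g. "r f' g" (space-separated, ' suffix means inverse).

g' f' f' f' f'

  after g': (2 6 4 5)
  after f': (2 4 3 7 5 6)
  after f': (3 5 4 7)
  after f': (2 6 4 5)
  after f': (2 4 3 7 5 6)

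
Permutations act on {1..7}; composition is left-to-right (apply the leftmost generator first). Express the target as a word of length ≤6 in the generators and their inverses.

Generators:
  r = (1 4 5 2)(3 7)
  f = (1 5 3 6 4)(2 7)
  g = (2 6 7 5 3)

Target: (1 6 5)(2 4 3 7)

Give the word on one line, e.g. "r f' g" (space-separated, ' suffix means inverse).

  after r: (1 4 5 2)(3 7)
  after g': (1 4 7 5 3 6 2)
  after g': (1 4 6 3 2)
  after f': (1 6 5)(2 4 3 7)

r g' g' f'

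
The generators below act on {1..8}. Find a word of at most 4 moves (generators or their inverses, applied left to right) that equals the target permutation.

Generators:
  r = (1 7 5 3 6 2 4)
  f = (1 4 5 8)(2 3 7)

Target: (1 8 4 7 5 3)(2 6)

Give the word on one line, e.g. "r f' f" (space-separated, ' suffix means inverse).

r' f f

  after r': (1 4 2 6 3 5 7)
  after f: (1 5 2 6 7 4 3 8)
  after f: (1 8 4 7 5 3)(2 6)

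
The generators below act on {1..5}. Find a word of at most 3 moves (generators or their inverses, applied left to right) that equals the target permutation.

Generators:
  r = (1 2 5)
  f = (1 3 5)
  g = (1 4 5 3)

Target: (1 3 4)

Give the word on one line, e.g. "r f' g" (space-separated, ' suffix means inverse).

  after g': (1 3 5 4)
  after f: (1 5 4 3)
  after g: (1 3 4)

g' f g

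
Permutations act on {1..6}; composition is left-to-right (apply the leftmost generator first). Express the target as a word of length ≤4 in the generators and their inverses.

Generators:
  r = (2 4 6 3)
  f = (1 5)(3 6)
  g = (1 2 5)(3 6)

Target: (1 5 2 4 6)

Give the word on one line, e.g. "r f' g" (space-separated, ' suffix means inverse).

f r f g'

  after f: (1 5)(3 6)
  after r: (1 5)(2 4 6)
  after f: (2 4 3 6)
  after g': (1 5 2 4 6)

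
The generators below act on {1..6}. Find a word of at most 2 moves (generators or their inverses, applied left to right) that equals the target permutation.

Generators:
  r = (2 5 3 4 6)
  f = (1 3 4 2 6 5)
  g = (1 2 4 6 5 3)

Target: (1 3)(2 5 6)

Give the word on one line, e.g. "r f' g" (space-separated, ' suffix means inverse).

r' f

  after r': (2 6 4 3 5)
  after f: (1 3)(2 5 6)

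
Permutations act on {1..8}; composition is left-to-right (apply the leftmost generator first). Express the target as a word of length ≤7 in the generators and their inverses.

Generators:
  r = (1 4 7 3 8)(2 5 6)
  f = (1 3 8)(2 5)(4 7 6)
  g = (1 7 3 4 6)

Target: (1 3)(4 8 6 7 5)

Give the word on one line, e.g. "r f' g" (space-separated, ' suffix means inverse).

  after f: (1 3 8)(2 5)(4 7 6)
  after r': (1 7 5 6)
  after f: (1 6 3 8)(2 5 4 7)
  after g: (2 5 6 4 3 8 7)
  after f: (1 3)(4 8 6 7 5)

f r' f g f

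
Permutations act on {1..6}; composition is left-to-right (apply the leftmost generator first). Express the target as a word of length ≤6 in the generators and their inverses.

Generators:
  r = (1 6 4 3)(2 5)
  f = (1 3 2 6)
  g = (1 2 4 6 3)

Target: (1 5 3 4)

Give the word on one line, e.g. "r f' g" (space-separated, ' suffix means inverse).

  after r: (1 6 4 3)(2 5)
  after g: (1 3 2 5 4)
  after f: (1 2 5 4 3 6)
  after r: (1 5 3 4)

r g f r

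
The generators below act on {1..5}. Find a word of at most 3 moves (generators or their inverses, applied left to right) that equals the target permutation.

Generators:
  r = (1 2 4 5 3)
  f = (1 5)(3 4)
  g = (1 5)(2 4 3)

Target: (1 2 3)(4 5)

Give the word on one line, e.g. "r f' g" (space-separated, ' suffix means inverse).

f r g

  after f: (1 5)(3 4)
  after r: (1 3 5 2 4)
  after g: (1 2 3)(4 5)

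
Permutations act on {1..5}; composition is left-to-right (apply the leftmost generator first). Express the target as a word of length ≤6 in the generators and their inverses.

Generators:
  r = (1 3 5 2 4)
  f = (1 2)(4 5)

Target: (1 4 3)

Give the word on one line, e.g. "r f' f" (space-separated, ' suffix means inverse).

r r f f f

  after r: (1 3 5 2 4)
  after r: (1 5 4 3 2)
  after f: (1 4 3)
  after f: (1 5 4 3 2)
  after f: (1 4 3)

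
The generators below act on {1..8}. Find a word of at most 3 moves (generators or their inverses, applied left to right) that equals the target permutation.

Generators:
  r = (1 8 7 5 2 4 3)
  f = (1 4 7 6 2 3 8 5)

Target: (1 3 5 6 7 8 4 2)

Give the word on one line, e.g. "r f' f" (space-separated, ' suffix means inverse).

r f'

  after r: (1 8 7 5 2 4 3)
  after f': (1 3 5 6 7 8 4 2)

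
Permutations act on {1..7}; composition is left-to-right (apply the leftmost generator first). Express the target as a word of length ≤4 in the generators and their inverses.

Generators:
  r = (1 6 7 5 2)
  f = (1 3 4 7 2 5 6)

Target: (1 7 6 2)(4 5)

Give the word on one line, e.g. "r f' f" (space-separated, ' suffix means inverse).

  after r: (1 6 7 5 2)
  after f: (2 3 4 7 6)
  after r': (1 2 3 4 6 5 7)
  after f': (1 7 6 2)(4 5)

r f r' f'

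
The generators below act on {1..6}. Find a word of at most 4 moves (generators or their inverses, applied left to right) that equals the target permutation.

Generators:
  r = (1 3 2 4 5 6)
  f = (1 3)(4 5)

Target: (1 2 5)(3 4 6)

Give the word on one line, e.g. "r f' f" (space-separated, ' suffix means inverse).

  after r': (1 6 5 4 2 3)
  after r': (1 5 2)(3 6 4)
  after r': (1 4)(2 6)(3 5)
  after r': (1 2 5)(3 4 6)

r' r' r' r'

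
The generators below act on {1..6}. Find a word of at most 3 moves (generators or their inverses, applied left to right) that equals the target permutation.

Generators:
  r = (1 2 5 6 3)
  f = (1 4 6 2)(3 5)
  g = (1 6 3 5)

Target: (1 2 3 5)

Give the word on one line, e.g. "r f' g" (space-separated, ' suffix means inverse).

r g'

  after r: (1 2 5 6 3)
  after g': (1 2 3 5)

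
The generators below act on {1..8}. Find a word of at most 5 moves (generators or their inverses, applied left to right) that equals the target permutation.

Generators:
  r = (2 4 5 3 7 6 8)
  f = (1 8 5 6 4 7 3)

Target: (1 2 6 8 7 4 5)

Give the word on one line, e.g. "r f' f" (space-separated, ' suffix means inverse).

f r f'

  after f: (1 8 5 6 4 7 3)
  after r: (1 2 4 6 5 8 3)
  after f': (1 2 6 8 7 4 5)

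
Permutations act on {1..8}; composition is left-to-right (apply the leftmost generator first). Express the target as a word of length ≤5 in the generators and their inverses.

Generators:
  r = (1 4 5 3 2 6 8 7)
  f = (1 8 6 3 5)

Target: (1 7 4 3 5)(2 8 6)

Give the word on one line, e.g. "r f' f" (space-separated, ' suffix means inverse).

f f r r

  after f: (1 8 6 3 5)
  after f: (1 6 5 8 3)
  after r: (1 8 2 6 3 4 5 7)
  after r: (1 7 4 3 5)(2 8 6)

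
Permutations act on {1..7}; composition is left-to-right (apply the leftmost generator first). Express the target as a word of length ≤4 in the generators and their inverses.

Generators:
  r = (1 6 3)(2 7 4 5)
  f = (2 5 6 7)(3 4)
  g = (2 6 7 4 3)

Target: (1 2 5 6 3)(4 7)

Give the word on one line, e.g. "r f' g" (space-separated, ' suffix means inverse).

  after r: (1 6 3)(2 7 4 5)
  after f': (1 5 7 3)(2 6 4)
  after f': (1 2 5 6 3)(4 7)

r f' f'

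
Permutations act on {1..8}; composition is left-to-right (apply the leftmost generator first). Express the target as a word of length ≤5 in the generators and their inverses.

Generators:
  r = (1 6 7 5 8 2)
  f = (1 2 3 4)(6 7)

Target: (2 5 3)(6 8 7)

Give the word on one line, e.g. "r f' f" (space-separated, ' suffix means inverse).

  after r': (1 2 8 5 7 6)
  after f: (1 3 4)(2 8 5 6)
  after r': (1 3 4 2 5)(6 8 7)
  after f': (1 2 5 4)(6 8)
  after f': (2 5 3)(6 8 7)

r' f r' f' f'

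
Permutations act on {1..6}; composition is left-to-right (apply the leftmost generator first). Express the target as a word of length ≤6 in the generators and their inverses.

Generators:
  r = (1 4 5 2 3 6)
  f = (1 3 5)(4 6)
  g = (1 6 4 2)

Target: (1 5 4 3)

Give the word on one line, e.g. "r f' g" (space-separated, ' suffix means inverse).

g' f f r' g'

  after g': (1 2 4 6)
  after f: (1 2 6 3 5)
  after f: (1 2 4 6 5 3)
  after r': (1 5 2)(3 6 4)
  after g': (1 5 4 3)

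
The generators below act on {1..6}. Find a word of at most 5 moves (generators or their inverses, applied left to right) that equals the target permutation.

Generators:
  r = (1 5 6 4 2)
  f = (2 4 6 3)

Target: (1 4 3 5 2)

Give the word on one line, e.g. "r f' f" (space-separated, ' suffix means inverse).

f r r f'

  after f: (2 4 6 3)
  after r: (1 5 6 3)
  after r: (1 6 3 5 4 2)
  after f': (1 4 3 5 2)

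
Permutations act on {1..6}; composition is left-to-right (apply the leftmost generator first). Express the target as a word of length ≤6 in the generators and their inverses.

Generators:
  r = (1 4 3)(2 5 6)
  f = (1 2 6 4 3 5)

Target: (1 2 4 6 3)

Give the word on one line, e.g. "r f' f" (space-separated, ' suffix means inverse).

r r f' r' f

  after r: (1 4 3)(2 5 6)
  after r: (1 3 4)(2 6 5)
  after f': (1 4 5)(3 6)
  after r': (2 6 4)(3 5)
  after f: (1 2 4 6 3)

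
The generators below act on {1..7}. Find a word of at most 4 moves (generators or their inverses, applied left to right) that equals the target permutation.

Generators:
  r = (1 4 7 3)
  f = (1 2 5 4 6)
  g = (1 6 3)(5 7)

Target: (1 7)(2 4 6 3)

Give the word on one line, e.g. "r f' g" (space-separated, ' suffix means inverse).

f r f g

  after f: (1 2 5 4 6)
  after r: (1 2 5 7 3)(4 6)
  after f: (1 5 7 3 2 4)
  after g: (1 7)(2 4 6 3)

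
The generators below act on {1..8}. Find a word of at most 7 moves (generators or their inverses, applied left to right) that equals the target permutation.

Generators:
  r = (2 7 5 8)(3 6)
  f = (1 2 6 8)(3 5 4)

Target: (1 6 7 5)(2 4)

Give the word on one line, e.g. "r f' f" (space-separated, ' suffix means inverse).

r' f' r' f' r'

  after r': (2 8 5 7)(3 6)
  after f': (1 8 3 2 6 4 5 7)
  after r': (1 5 2 3 8 6 4 7)
  after f': (1 3 6 5)(2 4 7 8)
  after r': (1 6 7 5)(2 4)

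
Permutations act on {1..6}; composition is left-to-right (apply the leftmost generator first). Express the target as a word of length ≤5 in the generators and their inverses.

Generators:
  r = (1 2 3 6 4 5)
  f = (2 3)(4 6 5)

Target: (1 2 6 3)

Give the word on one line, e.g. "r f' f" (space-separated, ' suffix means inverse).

  after r': (1 5 4 6 3 2)
  after f: (1 4 5 6 2)
  after f: (1 6 3 2)
  after r': (1 3)(2 5 4 6)
  after f': (1 2 6 3)

r' f f r' f'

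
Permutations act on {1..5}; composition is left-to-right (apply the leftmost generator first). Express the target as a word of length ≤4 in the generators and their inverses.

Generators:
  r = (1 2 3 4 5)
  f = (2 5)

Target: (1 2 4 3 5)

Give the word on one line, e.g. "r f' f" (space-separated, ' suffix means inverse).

  after f': (2 5)
  after r': (1 5)(2 4 3)
  after f: (1 2 4 3 5)

f' r' f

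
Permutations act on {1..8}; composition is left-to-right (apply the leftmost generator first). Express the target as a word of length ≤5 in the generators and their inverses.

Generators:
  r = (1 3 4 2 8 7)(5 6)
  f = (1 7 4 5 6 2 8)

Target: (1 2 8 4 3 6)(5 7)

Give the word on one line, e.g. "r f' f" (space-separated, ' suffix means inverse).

  after r': (1 7 8 2 4 3)(5 6)
  after f': (2 7)(3 8 6 4)
  after f': (1 8 5 4 3 2)(6 7)
  after f': (1 2 8 4 3 6)(5 7)

r' f' f' f'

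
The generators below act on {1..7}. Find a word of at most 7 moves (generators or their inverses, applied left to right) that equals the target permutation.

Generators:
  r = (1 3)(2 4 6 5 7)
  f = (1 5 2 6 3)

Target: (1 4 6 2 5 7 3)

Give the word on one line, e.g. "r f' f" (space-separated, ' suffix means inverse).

  after r': (1 3)(2 7 5 6 4)
  after f': (1 6 4 5 2 7)
  after f': (1 2 7 3 6 4)
  after r: (1 4 3 5 7)
  after f': (1 4 6 2 5 7 3)

r' f' f' r f'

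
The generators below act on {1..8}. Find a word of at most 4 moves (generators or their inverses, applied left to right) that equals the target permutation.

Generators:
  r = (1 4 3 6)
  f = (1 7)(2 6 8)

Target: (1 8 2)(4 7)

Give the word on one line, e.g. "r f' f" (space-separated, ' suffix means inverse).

r' f r

  after r': (1 6 3 4)
  after f: (1 8 2 6 3 4 7)
  after r: (1 8 2)(4 7)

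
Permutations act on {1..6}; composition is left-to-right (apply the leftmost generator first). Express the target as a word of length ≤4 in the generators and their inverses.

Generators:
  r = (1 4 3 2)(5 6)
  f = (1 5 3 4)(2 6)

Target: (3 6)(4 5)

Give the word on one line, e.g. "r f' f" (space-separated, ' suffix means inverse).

r f' r r

  after r: (1 4 3 2)(5 6)
  after f': (1 3 6)(2 4 5)
  after r: (1 2 3 5)(4 6)
  after r: (3 6)(4 5)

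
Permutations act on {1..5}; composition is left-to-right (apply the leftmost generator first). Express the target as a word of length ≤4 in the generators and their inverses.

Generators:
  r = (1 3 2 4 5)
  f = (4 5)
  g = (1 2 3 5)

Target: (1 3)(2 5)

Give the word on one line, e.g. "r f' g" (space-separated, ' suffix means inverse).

g' g'

  after g': (1 5 3 2)
  after g': (1 3)(2 5)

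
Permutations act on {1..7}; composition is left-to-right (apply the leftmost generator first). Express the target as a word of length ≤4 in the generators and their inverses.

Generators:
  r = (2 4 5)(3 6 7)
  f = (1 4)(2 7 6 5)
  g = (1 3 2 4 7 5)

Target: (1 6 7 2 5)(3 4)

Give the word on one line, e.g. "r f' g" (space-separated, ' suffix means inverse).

g r

  after g: (1 3 2 4 7 5)
  after r: (1 6 7 2 5)(3 4)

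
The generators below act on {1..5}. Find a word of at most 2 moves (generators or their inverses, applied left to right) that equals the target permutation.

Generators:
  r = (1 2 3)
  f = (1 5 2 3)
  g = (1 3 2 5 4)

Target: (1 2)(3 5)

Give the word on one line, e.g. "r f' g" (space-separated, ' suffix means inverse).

f f

  after f: (1 5 2 3)
  after f: (1 2)(3 5)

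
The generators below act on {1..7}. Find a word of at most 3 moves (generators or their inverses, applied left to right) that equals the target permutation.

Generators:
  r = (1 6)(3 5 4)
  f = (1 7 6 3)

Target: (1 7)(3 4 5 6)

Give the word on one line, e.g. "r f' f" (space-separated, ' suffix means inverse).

  after r': (1 6)(3 4 5)
  after f': (1 7)(3 4 5 6)

r' f'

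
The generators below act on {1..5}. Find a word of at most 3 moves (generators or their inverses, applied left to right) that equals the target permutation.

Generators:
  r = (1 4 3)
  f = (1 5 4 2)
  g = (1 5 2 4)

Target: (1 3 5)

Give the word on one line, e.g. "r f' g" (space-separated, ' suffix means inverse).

  after r': (1 3 4)
  after g: (1 3)(2 4 5)
  after f: (1 3 5)

r' g f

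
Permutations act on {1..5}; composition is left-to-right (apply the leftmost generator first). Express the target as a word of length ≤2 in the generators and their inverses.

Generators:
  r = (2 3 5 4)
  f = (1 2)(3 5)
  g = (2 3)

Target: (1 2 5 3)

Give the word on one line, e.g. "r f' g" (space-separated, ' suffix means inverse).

g f

  after g: (2 3)
  after f: (1 2 5 3)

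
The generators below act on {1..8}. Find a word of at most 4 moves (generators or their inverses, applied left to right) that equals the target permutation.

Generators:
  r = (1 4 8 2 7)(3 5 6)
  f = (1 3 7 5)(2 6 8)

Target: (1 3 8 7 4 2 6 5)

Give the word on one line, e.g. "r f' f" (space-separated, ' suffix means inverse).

  after f: (1 3 7 5)(2 6 8)
  after f: (1 7)(2 8 6)(3 5)
  after r: (3 6 7 4 8)
  after f: (1 3 8 7 4 2 6 5)

f f r f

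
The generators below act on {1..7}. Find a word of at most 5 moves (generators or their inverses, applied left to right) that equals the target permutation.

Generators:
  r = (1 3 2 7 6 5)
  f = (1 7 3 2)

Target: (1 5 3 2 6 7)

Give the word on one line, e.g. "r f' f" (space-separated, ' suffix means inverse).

  after r: (1 3 2 7 6 5)
  after f': (1 7 6 5 2)
  after r: (1 6)(2 3)(5 7)
  after f': (1 6 2 7 5)
  after r: (1 5 3 2 6 7)

r f' r f' r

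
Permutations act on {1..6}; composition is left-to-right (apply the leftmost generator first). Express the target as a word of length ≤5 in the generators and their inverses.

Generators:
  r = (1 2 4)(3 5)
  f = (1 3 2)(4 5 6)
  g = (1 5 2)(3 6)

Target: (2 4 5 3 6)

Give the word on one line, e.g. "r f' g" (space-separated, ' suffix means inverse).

r f g g r'

  after r: (1 2 4)(3 5)
  after f: (2 5)(3 6 4)
  after g: (1 5)(4 6)
  after g: (1 2)(3 6 4)
  after r': (2 4 5 3 6)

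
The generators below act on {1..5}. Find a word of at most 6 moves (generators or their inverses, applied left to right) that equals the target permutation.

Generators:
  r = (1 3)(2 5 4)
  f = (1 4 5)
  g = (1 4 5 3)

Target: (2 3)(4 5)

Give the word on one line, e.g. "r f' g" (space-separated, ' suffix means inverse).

r g r' r'

  after r: (1 3)(2 5 4)
  after g: (2 3 4)
  after r': (1 3 5 2)
  after r': (2 3)(4 5)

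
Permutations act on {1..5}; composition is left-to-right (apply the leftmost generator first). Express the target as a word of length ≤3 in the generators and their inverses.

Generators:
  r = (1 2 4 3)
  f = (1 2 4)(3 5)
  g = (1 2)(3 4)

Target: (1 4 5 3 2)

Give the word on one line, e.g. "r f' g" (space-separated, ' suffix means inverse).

  after r: (1 2 4 3)
  after f: (1 4 5 3 2)

r f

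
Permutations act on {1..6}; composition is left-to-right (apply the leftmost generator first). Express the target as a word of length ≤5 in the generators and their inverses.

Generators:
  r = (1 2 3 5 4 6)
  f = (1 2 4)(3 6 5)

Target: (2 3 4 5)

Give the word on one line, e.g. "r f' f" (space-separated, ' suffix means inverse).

r' f' r' r'

  after r': (1 6 4 5 3 2)
  after f': (1 3)(2 4 6)
  after r': (1 2 5 3 6)
  after r': (2 3 4 5)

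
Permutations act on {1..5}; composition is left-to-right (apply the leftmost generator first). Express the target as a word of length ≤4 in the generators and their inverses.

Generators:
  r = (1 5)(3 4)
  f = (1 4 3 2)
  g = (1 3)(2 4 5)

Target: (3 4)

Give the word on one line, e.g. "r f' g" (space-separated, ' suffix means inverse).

  after g': (1 3)(2 5 4)
  after r': (1 4 2)(3 5)
  after f: (1 3 5 2 4)
  after g': (3 4)

g' r' f g'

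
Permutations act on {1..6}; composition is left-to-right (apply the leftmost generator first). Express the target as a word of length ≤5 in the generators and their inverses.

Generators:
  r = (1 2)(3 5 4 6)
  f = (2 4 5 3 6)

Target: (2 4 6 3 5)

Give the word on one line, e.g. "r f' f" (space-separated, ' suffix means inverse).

  after r': (1 2)(3 6 4 5)
  after r': (3 4)(5 6)
  after f: (2 4 6 3 5)

r' r' f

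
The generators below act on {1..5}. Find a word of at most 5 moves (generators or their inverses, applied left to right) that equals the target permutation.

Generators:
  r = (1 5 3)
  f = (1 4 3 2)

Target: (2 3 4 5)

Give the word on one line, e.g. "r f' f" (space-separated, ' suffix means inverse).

r f r'

  after r: (1 5 3)
  after f: (1 5 2)(3 4)
  after r': (2 3 4 5)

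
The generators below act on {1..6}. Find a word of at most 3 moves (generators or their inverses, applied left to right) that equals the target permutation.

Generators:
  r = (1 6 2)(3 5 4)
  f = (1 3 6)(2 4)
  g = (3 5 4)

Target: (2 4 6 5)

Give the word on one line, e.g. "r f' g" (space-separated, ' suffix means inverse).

r f g'

  after r: (1 6 2)(3 5 4)
  after f: (2 3 5)(4 6)
  after g': (2 4 6 5)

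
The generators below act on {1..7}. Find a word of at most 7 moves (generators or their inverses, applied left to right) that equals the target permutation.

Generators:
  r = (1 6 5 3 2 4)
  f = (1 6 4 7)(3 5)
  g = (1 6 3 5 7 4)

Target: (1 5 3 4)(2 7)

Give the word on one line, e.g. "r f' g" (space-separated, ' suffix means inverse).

f f r f r

  after f: (1 6 4 7)(3 5)
  after f: (1 4)(6 7)
  after r: (2 4 6 7 5 3)
  after f: (1 6)(2 7 3)
  after r: (1 5 3 4)(2 7)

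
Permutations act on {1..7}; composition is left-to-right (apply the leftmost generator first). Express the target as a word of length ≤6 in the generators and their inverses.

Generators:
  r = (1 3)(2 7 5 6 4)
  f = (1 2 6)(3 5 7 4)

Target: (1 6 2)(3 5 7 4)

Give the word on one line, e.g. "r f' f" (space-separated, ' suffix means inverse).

  after f: (1 2 6)(3 5 7 4)
  after f: (1 6 2)(3 7)(4 5)
  after f: (3 4 7 5)
  after f: (1 2 6)
  after f: (1 6 2)(3 5 7 4)

f f f f f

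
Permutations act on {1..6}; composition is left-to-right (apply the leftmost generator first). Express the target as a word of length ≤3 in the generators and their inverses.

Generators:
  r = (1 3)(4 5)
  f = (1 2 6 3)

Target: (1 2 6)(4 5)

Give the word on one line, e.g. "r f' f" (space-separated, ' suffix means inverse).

  after f: (1 2 6 3)
  after r: (1 2 6)(4 5)

f r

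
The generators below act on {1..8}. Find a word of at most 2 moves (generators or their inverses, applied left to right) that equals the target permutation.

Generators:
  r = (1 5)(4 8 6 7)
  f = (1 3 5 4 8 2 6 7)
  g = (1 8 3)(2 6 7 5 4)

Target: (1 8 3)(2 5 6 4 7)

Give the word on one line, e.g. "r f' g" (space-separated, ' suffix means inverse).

  after g': (1 3 8)(2 4 5 7 6)
  after g': (1 8 3)(2 5 6 4 7)

g' g'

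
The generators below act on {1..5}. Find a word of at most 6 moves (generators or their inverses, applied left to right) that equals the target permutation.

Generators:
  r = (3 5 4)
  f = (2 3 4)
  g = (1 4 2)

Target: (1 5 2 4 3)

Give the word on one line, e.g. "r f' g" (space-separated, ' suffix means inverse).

  after r': (3 4 5)
  after f: (2 3)(4 5)
  after g: (1 4 5 2 3)
  after r': (1 5 2 4 3)

r' f g r'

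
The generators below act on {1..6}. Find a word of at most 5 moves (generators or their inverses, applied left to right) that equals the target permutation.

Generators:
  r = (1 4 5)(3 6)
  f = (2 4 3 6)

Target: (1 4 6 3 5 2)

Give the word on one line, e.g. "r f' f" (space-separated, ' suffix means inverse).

f' r' f' r r

  after f': (2 6 3 4)
  after r': (1 5 4 2 3)
  after f': (1 5 2 4 6 3)
  after r: (2 5)(3 4)
  after r: (1 4 6 3 5 2)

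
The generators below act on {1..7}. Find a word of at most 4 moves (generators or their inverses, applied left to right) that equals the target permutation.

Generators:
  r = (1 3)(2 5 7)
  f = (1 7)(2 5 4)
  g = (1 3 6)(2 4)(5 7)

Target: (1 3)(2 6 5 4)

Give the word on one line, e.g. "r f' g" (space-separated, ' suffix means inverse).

  after r: (1 3)(2 5 7)
  after g: (1 6)(2 7 4)
  after f': (1 6 7 5 2)
  after g': (1 3)(2 6 5 4)

r g f' g'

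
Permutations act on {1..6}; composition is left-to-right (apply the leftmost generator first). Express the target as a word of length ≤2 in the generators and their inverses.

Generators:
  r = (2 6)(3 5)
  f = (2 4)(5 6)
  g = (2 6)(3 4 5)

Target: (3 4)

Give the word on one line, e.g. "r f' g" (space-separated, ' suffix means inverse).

  after r': (2 6)(3 5)
  after g': (3 4)

r' g'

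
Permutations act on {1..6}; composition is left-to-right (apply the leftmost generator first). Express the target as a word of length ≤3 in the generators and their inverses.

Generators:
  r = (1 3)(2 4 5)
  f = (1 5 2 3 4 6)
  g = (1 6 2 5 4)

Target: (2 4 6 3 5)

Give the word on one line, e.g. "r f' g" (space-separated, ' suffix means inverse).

r' g' r

  after r': (1 3)(2 5 4)
  after g': (1 3 4 6)
  after r: (2 4 6 3 5)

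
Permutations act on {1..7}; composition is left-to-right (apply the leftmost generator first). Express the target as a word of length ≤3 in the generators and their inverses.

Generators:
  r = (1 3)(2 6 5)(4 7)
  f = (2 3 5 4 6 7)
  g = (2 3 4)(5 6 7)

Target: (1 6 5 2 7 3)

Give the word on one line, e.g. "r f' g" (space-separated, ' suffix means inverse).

r' g f

  after r': (1 3)(2 5 6)(4 7)
  after g: (1 4 5 7 2 6 3)
  after f: (1 6 5 2 7 3)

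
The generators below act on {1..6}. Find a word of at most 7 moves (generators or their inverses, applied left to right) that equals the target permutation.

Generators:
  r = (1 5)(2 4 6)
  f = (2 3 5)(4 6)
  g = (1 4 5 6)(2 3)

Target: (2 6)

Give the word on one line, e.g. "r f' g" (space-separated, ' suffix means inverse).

r' r' f' f' f'

  after r': (1 5)(2 6 4)
  after r': (2 4 6)
  after f': (2 6 5 3)
  after f': (2 4 6 3 5)
  after f': (2 6)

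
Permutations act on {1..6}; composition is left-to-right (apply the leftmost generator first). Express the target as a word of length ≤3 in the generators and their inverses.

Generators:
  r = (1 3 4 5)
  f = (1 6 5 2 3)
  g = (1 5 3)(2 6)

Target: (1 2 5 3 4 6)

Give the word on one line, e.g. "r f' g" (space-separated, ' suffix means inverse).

r f'

  after r: (1 3 4 5)
  after f': (1 2 5 3 4 6)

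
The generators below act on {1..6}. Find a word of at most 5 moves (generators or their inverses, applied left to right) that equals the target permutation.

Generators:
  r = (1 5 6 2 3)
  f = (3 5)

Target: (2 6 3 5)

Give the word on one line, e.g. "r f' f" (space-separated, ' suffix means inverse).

r f' r

  after r: (1 5 6 2 3)
  after f': (1 3)(2 5 6)
  after r: (2 6 3 5)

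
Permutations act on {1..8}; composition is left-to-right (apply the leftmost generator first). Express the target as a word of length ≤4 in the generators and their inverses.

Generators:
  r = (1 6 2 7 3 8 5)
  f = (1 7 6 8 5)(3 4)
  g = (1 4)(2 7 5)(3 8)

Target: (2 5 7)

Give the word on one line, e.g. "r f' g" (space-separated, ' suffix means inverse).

  after g: (1 4)(2 7 5)(3 8)
  after g: (2 5 7)

g g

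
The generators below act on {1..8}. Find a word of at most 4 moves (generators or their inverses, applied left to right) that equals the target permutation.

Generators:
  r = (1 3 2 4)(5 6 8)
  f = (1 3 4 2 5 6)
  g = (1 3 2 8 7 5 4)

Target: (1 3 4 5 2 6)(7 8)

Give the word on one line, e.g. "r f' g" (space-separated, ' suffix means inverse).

f r g'

  after f: (1 3 4 2 5 6)
  after r: (1 2 6 3)(5 8)
  after g': (1 3 4 5 2 6)(7 8)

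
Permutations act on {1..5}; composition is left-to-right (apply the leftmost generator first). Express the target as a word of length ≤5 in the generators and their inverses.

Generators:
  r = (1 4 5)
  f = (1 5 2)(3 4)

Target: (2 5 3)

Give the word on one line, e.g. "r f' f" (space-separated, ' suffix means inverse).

  after f': (1 2 5)(3 4)
  after r: (1 2)(3 5 4)
  after f: (2 5 3)

f' r f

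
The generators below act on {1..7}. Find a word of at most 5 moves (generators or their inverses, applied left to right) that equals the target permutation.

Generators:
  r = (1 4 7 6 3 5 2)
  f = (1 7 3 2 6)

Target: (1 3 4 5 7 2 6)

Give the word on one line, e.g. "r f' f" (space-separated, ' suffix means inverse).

  after r': (1 2 5 3 6 7 4)
  after r': (1 5 6 4 2 3 7)
  after r': (1 3 4 5 7 2 6)

r' r' r'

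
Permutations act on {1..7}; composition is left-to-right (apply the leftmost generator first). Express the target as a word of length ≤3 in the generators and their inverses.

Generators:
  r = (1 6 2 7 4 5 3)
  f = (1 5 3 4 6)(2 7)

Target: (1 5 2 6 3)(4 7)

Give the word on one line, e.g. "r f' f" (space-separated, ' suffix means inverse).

r' f r

  after r': (1 3 5 4 7 2 6)
  after f: (1 4 2)(5 6)
  after r: (1 5 2 6 3)(4 7)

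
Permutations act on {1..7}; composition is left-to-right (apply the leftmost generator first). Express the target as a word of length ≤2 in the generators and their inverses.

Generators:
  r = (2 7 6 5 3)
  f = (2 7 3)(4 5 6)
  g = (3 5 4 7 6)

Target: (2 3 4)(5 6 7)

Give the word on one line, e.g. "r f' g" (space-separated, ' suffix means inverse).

  after g: (3 5 4 7 6)
  after f': (2 3 4)(5 6 7)

g f'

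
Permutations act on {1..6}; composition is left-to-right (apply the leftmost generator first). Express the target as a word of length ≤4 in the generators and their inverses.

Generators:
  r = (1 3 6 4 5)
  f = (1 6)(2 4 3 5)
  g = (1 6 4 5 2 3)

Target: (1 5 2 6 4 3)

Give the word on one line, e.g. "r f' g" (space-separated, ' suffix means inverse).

g' f' r

  after g': (1 3 2 5 4 6)
  after f': (1 4)(2 3 5)
  after r: (1 5 2 6 4 3)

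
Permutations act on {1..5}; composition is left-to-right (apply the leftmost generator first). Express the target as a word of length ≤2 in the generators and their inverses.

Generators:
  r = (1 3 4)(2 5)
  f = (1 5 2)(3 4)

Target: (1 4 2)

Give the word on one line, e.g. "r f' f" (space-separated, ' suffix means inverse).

  after r: (1 3 4)(2 5)
  after f': (1 4 2)

r f'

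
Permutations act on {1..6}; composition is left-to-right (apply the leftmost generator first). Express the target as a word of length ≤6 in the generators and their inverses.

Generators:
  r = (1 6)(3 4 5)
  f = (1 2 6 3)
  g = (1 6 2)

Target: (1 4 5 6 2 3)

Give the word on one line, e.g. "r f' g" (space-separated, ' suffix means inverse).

f' g r f'

  after f': (1 3 6 2)
  after g: (1 3 2 6)
  after r: (1 4 5 3 2)
  after f': (1 4 5 6 2 3)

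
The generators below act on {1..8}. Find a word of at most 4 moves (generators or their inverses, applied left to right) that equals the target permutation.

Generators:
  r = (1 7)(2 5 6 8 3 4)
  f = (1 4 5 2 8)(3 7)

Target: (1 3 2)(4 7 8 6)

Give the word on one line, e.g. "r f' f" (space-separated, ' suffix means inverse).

r' f'

  after r': (1 7)(2 4 3 8 6 5)
  after f': (1 3 2)(4 7 8 6)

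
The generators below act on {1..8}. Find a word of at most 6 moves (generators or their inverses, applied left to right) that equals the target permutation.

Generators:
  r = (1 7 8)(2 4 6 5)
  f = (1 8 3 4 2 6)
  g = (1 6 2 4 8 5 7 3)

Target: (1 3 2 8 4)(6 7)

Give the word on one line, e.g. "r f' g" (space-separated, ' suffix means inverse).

  after r': (1 8 7)(2 5 6 4)
  after g': (1 4 6 2 8 5)(3 7)
  after r': (1 2 7 3)(5 8 6)
  after g: (1 4 8 2 3 6 7)
  after f': (1 3 2 8 4)(6 7)

r' g' r' g f'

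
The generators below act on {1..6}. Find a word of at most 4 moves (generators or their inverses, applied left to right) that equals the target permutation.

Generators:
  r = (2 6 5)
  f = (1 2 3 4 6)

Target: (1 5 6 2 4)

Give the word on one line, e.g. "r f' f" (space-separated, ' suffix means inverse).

f' r f' f'

  after f': (1 6 4 3 2)
  after r: (1 5 2)(3 6 4)
  after f': (1 5)(2 6 3 4)
  after f': (1 5 6 2 4)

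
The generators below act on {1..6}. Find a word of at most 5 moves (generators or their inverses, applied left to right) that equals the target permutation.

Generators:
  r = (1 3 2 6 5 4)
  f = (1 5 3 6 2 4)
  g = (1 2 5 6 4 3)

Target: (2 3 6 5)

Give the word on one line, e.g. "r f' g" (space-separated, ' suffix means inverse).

g g f'

  after g: (1 2 5 6 4 3)
  after g: (1 5 4)(2 6 3)
  after f': (2 3 6 5)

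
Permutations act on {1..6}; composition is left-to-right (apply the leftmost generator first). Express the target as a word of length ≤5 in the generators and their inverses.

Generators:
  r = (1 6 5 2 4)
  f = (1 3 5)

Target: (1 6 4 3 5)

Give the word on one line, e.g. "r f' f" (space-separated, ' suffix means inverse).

f r f r'

  after f: (1 3 5)
  after r: (1 3 2 4)(5 6)
  after f: (1 5 6)(2 4 3)
  after r': (1 6 4 3 5)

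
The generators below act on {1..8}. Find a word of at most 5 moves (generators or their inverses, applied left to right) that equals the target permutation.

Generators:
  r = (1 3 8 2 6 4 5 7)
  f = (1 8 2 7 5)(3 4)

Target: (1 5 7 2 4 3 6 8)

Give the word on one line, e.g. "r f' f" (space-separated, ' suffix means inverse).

  after r: (1 3 8 2 6 4 5 7)
  after f: (1 4)(2 6 3)(7 8)
  after r: (1 5 7 2 4 3 6 8)

r f r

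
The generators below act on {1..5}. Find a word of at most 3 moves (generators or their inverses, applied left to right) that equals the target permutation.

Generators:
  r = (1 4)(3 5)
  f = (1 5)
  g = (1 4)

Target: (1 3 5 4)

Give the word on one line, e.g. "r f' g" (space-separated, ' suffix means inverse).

f' r'

  after f': (1 5)
  after r': (1 3 5 4)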